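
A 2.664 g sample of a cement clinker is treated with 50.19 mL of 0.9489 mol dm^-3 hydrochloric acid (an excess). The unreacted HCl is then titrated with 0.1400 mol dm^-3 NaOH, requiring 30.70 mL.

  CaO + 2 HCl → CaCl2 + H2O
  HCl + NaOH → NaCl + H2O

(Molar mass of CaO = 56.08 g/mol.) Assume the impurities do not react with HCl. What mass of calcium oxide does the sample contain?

1.215 g

n(HCl) added = 0.05019 × 0.9489 = 0.04763 mol
n(NaOH) used in back-titration = 0.03070 × 0.1400 = 4.298 × 10^-3 mol
n(HCl) left over = 4.298 × 10^-3 mol (1:1 ratio)
n(HCl) consumed by analyte = 0.04763 − 4.298 × 10^-3 = 0.04333 mol
From the 1:2 ratio, n(CaO) = 1/2 × 0.04333 = 0.02166 mol
mass of CaO = 0.02166 × 56.08 = 1.215 g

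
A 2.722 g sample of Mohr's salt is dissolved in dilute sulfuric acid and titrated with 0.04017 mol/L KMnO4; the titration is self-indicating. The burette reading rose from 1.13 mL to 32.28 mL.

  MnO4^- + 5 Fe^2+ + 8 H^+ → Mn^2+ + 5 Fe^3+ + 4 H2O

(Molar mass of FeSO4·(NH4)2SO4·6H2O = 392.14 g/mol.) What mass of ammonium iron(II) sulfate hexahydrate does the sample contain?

2.453 g

n(KMnO4) = 0.03115 L × 0.04017 mol/L = 1.251 × 10^-3 mol
From the 5:1 ratio, n(FeSO4·(NH4)2SO4·6H2O) = 5/1 × 1.251 × 10^-3 = 6.256 × 10^-3 mol
mass of FeSO4·(NH4)2SO4·6H2O = 6.256 × 10^-3 × 392.14 g/mol = 2.453 g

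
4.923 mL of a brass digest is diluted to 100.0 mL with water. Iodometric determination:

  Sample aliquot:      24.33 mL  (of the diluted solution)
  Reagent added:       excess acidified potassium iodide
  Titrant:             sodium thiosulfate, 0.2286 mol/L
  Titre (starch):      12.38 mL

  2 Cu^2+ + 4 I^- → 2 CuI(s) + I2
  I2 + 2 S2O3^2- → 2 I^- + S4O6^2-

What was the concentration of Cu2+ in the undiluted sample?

n(S2O3^2-) = 0.01238 × 0.2286 = 2.830 × 10^-3 mol
n(I2) = n(S2O3^2-)/2 = 1.415 × 10^-3 mol
From the 2:1 ratio, n(Cu2+) in the aliquot = 2/1 × 1.415 × 10^-3 = 2.830 × 10^-3 mol
[Cu2+]_dilute = 2.830 × 10^-3 / 0.02433 = 0.1163 mol/L
[Cu2+]_original = 0.1163 × 100.0/4.923 = 2.363 mol/L

2.363 mol/L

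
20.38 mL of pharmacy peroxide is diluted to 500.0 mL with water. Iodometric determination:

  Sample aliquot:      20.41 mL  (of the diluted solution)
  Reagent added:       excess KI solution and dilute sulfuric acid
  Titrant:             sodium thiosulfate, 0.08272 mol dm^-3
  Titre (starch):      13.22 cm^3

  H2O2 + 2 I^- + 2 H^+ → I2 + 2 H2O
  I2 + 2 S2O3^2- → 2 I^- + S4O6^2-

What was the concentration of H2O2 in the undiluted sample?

n(S2O3^2-) = 0.01322 × 0.08272 = 1.094 × 10^-3 mol
n(I2) = n(S2O3^2-)/2 = 5.468 × 10^-4 mol
n(H2O2) in the aliquot = 5.468 × 10^-4 mol (1:1 ratio)
[H2O2]_dilute = 5.468 × 10^-4 / 0.02041 = 0.02679 mol/L
[H2O2]_original = 0.02679 × 500.0/20.38 = 0.6573 mol/L

0.6573 mol/L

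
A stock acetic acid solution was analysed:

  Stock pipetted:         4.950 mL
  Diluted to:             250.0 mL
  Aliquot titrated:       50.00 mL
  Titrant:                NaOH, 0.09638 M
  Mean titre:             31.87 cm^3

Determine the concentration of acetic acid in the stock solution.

3.103 M

CH3COOH + NaOH → CH3COONa + H2O
n(NaOH) = 0.03187 × 0.09638 = 3.072 × 10^-3 mol
n(CH3COOH) in the aliquot = 3.072 × 10^-3 mol (1:1 ratio)
[CH3COOH]_dilute = 3.072 × 10^-3 / 0.05000 = 0.06143 mol/L
Dilution factor = 250.0 / 4.950 = 50.51
[CH3COOH]_stock = 0.06143 × 50.51 = 3.103 mol/L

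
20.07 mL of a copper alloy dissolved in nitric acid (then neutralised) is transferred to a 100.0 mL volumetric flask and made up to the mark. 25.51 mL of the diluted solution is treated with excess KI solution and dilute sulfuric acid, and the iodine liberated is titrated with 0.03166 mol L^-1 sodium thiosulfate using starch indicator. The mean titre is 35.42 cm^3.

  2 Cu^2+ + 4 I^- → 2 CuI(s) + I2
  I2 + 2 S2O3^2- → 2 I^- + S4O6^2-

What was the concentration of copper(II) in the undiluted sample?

n(S2O3^2-) = 0.03542 × 0.03166 = 1.121 × 10^-3 mol
n(I2) = n(S2O3^2-)/2 = 5.607 × 10^-4 mol
From the 2:1 ratio, n(Cu2+) in the aliquot = 2/1 × 5.607 × 10^-4 = 1.121 × 10^-3 mol
[Cu2+]_dilute = 1.121 × 10^-3 / 0.02551 = 0.04396 mol/L
[Cu2+]_original = 0.04396 × 100.0/20.07 = 0.2190 mol/L

0.2190 mol/L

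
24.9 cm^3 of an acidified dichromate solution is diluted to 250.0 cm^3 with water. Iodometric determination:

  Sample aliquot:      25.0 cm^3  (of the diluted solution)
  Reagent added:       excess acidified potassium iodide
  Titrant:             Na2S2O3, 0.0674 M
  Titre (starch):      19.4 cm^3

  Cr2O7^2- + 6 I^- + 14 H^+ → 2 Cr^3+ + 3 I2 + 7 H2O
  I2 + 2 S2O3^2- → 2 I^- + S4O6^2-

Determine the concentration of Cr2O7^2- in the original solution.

n(S2O3^2-) = 0.0194 × 0.0674 = 1.31 × 10^-3 mol
n(I2) = n(S2O3^2-)/2 = 6.54 × 10^-4 mol
From the 1:3 ratio, n(Cr2O7^2-) in the aliquot = 1/3 × 6.54 × 10^-4 = 2.18 × 10^-4 mol
[Cr2O7^2-]_dilute = 2.18 × 10^-4 / 0.0250 = 0.00872 mol/L
[Cr2O7^2-]_original = 0.00872 × 250.0/24.9 = 0.0875 mol/L

0.0875 M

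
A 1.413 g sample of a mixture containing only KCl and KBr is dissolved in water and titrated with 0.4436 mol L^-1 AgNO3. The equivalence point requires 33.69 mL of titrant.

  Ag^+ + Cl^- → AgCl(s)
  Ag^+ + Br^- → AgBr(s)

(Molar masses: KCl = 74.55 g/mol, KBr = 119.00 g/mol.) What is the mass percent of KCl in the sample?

n(AgNO3) = 0.03369 × 0.4436 = 0.01494 mol
Let x = n(KCl), y = n(KBr).
Titrant: 1x + 1y = 0.01494;  mass: 74.55x + 119.00y = 1.413
Solving, x = 8.221 × 10^-3 mol, y = 6.723 × 10^-3 mol
mass of KCl = 8.221 × 10^-3 × 74.55 = 0.6129 g
% KCl = 0.6129 / 1.413 × 100 = 43.38 %

43.38 %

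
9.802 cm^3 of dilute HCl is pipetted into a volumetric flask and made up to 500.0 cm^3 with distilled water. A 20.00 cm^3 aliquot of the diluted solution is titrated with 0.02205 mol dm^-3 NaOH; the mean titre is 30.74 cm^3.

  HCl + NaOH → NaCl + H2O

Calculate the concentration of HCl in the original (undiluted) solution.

1.729 mol/L

n(NaOH) = 0.03074 × 0.02205 = 6.778 × 10^-4 mol
n(HCl) in the aliquot = 6.778 × 10^-4 mol (1:1 ratio)
[HCl]_dilute = 6.778 × 10^-4 / 0.02000 = 0.03389 mol/L
Dilution factor = 500.0 / 9.802 = 51.01
[HCl]_stock = 0.03389 × 51.01 = 1.729 mol/L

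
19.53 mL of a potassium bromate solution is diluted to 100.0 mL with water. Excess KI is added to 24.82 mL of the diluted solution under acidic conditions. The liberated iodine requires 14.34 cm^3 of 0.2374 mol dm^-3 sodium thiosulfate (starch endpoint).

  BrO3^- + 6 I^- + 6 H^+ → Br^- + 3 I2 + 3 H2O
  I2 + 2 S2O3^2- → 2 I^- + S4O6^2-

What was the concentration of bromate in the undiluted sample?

0.1171 mol/L

n(S2O3^2-) = 0.01434 × 0.2374 = 3.404 × 10^-3 mol
n(I2) = n(S2O3^2-)/2 = 1.702 × 10^-3 mol
From the 1:3 ratio, n(BrO3^-) in the aliquot = 1/3 × 1.702 × 10^-3 = 5.674 × 10^-4 mol
[BrO3^-]_dilute = 5.674 × 10^-4 / 0.02482 = 0.02286 mol/L
[BrO3^-]_original = 0.02286 × 100.0/19.53 = 0.1171 mol/L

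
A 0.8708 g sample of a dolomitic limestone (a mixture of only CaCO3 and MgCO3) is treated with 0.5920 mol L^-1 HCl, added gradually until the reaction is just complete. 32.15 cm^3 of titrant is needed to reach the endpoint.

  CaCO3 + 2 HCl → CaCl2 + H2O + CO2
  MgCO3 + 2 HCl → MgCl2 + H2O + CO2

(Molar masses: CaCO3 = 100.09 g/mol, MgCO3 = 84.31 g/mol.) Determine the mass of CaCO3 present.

n(HCl) = 0.03215 × 0.5920 = 0.01903 mol
Let x = n(CaCO3), y = n(MgCO3).
Titrant: 2x + 2y = 0.01903;  mass: 100.09x + 84.31y = 0.8708
Solving, x = 4.339 × 10^-3 mol, y = 5.177 × 10^-3 mol
mass of CaCO3 = 4.339 × 10^-3 × 100.09 = 0.4343 g

0.4343 g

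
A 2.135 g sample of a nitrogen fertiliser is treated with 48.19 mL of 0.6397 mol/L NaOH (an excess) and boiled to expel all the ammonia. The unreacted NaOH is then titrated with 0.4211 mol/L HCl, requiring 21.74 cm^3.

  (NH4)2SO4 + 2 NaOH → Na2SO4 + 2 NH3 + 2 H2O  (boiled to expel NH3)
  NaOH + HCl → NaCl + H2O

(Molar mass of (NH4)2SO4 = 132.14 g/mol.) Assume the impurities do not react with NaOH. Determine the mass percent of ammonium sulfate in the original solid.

n(NaOH) added = 0.04819 × 0.6397 = 0.03083 mol
n(HCl) used in back-titration = 0.02174 × 0.4211 = 9.155 × 10^-3 mol
n(NaOH) left over = 9.155 × 10^-3 mol (1:1 ratio)
n(NaOH) consumed by analyte = 0.03083 − 9.155 × 10^-3 = 0.02167 mol
From the 1:2 ratio, n((NH4)2SO4) = 1/2 × 0.02167 = 0.01084 mol
mass of (NH4)2SO4 = 0.01084 × 132.14 = 1.432 g
% (NH4)2SO4 = 1.432 / 2.135 × 100 = 67.07 %

67.07 %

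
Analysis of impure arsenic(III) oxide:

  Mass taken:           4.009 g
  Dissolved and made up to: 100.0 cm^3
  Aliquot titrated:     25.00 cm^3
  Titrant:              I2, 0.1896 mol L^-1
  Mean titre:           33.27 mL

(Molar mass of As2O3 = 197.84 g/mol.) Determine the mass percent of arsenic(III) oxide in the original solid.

62.26 %

As2O3 + 2 I2 + 2 H2O → As2O5 + 4 HI
n(I2) per titration = 0.03327 × 0.1896 = 6.308 × 10^-3 mol
From the 1:2 ratio, n(As2O3) in each aliquot = 1/2 × 6.308 × 10^-3 = 3.154 × 10^-3 mol
n(As2O3) in the whole flask = 3.154 × 10^-3 × 100.0/25.00 = 0.01262 mol
mass of As2O3 = 0.01262 × 197.84 = 2.496 g
% As2O3 = 2.496 / 4.009 × 100 = 62.26 %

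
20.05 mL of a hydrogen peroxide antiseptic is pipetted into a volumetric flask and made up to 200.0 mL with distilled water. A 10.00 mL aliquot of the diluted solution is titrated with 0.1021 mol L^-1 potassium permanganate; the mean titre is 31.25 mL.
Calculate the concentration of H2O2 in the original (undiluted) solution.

2 MnO4^- + 5 H2O2 + 6 H^+ → 2 Mn^2+ + 5 O2 + 8 H2O
n(KMnO4) = 0.03125 × 0.1021 = 3.191 × 10^-3 mol
From the 5:2 ratio, n(H2O2) in the aliquot = 5/2 × 3.191 × 10^-3 = 7.977 × 10^-3 mol
[H2O2]_dilute = 7.977 × 10^-3 / 0.01000 = 0.7977 mol/L
Dilution factor = 200.0 / 20.05 = 9.975
[H2O2]_stock = 0.7977 × 9.975 = 7.957 mol/L

7.957 mol/L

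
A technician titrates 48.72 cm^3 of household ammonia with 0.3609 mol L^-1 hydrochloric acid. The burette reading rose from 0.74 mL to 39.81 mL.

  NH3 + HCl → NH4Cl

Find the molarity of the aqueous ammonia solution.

n(HCl) = 0.03907 L × 0.3609 mol/L = 0.01410 mol
n(NH3) = 0.01410 mol (1:1 mole ratio)
[NH3] = 0.01410 mol / 0.04872 L = 0.2894 mol/L

0.2894 mol/L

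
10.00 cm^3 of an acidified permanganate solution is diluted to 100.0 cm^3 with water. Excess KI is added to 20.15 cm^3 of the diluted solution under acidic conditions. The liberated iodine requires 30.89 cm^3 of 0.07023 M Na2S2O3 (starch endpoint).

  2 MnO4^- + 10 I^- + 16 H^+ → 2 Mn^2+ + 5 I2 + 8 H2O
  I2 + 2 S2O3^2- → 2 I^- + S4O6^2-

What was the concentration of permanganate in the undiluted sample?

n(S2O3^2-) = 0.03089 × 0.07023 = 2.169 × 10^-3 mol
n(I2) = n(S2O3^2-)/2 = 1.085 × 10^-3 mol
From the 2:5 ratio, n(MnO4^-) in the aliquot = 2/5 × 1.085 × 10^-3 = 4.339 × 10^-4 mol
[MnO4^-]_dilute = 4.339 × 10^-4 / 0.02015 = 0.02153 mol/L
[MnO4^-]_original = 0.02153 × 100.0/10.00 = 0.2153 mol/L

0.2153 M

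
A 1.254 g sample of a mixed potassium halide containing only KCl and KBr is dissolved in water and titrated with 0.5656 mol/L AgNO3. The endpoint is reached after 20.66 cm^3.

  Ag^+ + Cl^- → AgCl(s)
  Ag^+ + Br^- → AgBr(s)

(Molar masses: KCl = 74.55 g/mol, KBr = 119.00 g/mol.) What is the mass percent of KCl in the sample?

18.26 %

n(AgNO3) = 0.02066 × 0.5656 = 0.01169 mol
Let x = n(KCl), y = n(KBr).
Titrant: 1x + 1y = 0.01169;  mass: 74.55x + 119.00y = 1.254
Solving, x = 3.072 × 10^-3 mol, y = 8.613 × 10^-3 mol
mass of KCl = 3.072 × 10^-3 × 74.55 = 0.2290 g
% KCl = 0.2290 / 1.254 × 100 = 18.26 %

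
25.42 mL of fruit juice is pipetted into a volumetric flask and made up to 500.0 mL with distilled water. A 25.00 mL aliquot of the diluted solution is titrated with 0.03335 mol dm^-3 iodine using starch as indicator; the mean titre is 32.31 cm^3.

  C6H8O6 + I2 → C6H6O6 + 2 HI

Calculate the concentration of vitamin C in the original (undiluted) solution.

0.8478 mol/L

n(I2) = 0.03231 × 0.03335 = 1.078 × 10^-3 mol
n(C6H8O6) in the aliquot = 1.078 × 10^-3 mol (1:1 ratio)
[C6H8O6]_dilute = 1.078 × 10^-3 / 0.02500 = 0.04310 mol/L
Dilution factor = 500.0 / 25.42 = 19.67
[C6H8O6]_stock = 0.04310 × 19.67 = 0.8478 mol/L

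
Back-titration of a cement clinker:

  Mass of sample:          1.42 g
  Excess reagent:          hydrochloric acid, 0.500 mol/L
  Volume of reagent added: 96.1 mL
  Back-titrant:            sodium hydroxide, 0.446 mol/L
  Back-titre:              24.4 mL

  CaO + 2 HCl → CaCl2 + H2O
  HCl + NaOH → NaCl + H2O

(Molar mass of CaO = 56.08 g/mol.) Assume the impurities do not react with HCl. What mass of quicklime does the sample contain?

1.04 g

n(HCl) added = 0.0961 × 0.500 = 0.0480 mol
n(NaOH) used in back-titration = 0.0244 × 0.446 = 0.0109 mol
n(HCl) left over = 0.0109 mol (1:1 ratio)
n(HCl) consumed by analyte = 0.0480 − 0.0109 = 0.0372 mol
From the 1:2 ratio, n(CaO) = 1/2 × 0.0372 = 0.0186 mol
mass of CaO = 0.0186 × 56.08 = 1.04 g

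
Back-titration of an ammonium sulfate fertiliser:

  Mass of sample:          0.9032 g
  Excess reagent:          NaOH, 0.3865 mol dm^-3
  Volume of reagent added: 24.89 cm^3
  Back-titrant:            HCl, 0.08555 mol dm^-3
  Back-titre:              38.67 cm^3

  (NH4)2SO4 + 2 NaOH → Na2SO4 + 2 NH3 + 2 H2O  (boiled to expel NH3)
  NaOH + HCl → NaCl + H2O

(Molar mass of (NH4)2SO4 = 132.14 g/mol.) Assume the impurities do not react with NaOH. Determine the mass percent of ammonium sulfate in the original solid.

46.17 %

n(NaOH) added = 0.02489 × 0.3865 = 9.620 × 10^-3 mol
n(HCl) used in back-titration = 0.03867 × 0.08555 = 3.308 × 10^-3 mol
n(NaOH) left over = 3.308 × 10^-3 mol (1:1 ratio)
n(NaOH) consumed by analyte = 9.620 × 10^-3 − 3.308 × 10^-3 = 6.312 × 10^-3 mol
From the 1:2 ratio, n((NH4)2SO4) = 1/2 × 6.312 × 10^-3 = 3.156 × 10^-3 mol
mass of (NH4)2SO4 = 3.156 × 10^-3 × 132.14 = 0.4170 g
% (NH4)2SO4 = 0.4170 / 0.9032 × 100 = 46.17 %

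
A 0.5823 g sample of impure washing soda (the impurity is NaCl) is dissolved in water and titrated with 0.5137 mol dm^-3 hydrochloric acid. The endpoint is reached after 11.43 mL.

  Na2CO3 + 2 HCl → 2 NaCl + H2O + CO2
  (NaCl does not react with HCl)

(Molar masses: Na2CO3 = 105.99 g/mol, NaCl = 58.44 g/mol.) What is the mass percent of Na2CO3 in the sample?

53.44 %

n(HCl) = 0.01143 × 0.5137 = 5.872 × 10^-3 mol
Let x = n(Na2CO3), y = n(NaCl).
Titrant: 2x = 5.872 × 10^-3;  mass: 105.99x + 58.44y = 0.5823
Solving, x = 2.936 × 10^-3 mol, y = 4.640 × 10^-3 mol
mass of Na2CO3 = 2.936 × 10^-3 × 105.99 = 0.3112 g
% Na2CO3 = 0.3112 / 0.5823 × 100 = 53.44 %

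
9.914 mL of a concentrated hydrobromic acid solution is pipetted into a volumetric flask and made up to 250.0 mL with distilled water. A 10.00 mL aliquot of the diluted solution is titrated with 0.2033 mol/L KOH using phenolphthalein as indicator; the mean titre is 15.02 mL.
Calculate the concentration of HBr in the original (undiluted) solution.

HBr + KOH → KBr + H2O
n(KOH) = 0.01502 × 0.2033 = 3.054 × 10^-3 mol
n(HBr) in the aliquot = 3.054 × 10^-3 mol (1:1 ratio)
[HBr]_dilute = 3.054 × 10^-3 / 0.01000 = 0.3054 mol/L
Dilution factor = 250.0 / 9.914 = 25.22
[HBr]_stock = 0.3054 × 25.22 = 7.700 mol/L

7.700 mol/L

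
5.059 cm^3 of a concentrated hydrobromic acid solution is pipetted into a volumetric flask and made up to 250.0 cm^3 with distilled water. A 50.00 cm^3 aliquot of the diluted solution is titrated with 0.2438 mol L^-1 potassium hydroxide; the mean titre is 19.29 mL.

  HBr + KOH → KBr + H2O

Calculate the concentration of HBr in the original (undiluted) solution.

4.648 mol/L

n(KOH) = 0.01929 × 0.2438 = 4.703 × 10^-3 mol
n(HBr) in the aliquot = 4.703 × 10^-3 mol (1:1 ratio)
[HBr]_dilute = 4.703 × 10^-3 / 0.05000 = 0.09406 mol/L
Dilution factor = 250.0 / 5.059 = 49.42
[HBr]_stock = 0.09406 × 49.42 = 4.648 mol/L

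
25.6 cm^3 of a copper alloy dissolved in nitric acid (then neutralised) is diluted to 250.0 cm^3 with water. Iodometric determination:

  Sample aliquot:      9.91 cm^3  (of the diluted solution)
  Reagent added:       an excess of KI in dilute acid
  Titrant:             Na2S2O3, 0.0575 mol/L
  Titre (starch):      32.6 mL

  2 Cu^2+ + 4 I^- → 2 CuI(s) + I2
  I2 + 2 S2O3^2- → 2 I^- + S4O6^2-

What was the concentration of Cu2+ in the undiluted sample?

1.85 mol/L

n(S2O3^2-) = 0.0326 × 0.0575 = 1.87 × 10^-3 mol
n(I2) = n(S2O3^2-)/2 = 9.37 × 10^-4 mol
From the 2:1 ratio, n(Cu2+) in the aliquot = 2/1 × 9.37 × 10^-4 = 1.87 × 10^-3 mol
[Cu2+]_dilute = 1.87 × 10^-3 / 0.00991 = 0.189 mol/L
[Cu2+]_original = 0.189 × 250.0/25.6 = 1.85 mol/L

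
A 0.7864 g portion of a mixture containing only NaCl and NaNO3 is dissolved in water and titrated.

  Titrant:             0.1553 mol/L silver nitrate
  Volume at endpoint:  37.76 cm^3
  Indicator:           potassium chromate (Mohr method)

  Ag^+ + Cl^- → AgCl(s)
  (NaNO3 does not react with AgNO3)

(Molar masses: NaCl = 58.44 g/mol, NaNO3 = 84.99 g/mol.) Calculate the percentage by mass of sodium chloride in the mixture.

n(AgNO3) = 0.03776 × 0.1553 = 5.864 × 10^-3 mol
Let x = n(NaCl), y = n(NaNO3).
Titrant: 1x = 5.864 × 10^-3;  mass: 58.44x + 84.99y = 0.7864
Solving, x = 5.864 × 10^-3 mol, y = 5.221 × 10^-3 mol
mass of NaCl = 5.864 × 10^-3 × 58.44 = 0.3427 g
% NaCl = 0.3427 / 0.7864 × 100 = 43.58 %

43.58 %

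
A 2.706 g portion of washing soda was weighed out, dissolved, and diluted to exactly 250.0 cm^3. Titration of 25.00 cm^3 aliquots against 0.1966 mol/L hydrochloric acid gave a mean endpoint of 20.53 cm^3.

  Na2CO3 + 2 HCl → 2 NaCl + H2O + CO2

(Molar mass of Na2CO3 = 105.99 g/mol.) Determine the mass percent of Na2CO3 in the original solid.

79.05 %

n(HCl) per titration = 0.02053 × 0.1966 = 4.036 × 10^-3 mol
From the 1:2 ratio, n(Na2CO3) in each aliquot = 1/2 × 4.036 × 10^-3 = 2.018 × 10^-3 mol
n(Na2CO3) in the whole flask = 2.018 × 10^-3 × 250.0/25.00 = 0.02018 mol
mass of Na2CO3 = 0.02018 × 105.99 = 2.139 g
% Na2CO3 = 2.139 / 2.706 × 100 = 79.05 %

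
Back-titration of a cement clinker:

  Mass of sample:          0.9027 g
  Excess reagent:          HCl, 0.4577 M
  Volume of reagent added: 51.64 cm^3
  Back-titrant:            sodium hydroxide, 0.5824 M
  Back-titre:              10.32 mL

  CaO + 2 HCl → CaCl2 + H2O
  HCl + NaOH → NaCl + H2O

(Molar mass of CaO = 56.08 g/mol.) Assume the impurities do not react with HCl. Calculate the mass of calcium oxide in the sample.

0.4942 g

n(HCl) added = 0.05164 × 0.4577 = 0.02364 mol
n(NaOH) used in back-titration = 0.01032 × 0.5824 = 6.010 × 10^-3 mol
n(HCl) left over = 6.010 × 10^-3 mol (1:1 ratio)
n(HCl) consumed by analyte = 0.02364 − 6.010 × 10^-3 = 0.01763 mol
From the 1:2 ratio, n(CaO) = 1/2 × 0.01763 = 8.813 × 10^-3 mol
mass of CaO = 8.813 × 10^-3 × 56.08 = 0.4942 g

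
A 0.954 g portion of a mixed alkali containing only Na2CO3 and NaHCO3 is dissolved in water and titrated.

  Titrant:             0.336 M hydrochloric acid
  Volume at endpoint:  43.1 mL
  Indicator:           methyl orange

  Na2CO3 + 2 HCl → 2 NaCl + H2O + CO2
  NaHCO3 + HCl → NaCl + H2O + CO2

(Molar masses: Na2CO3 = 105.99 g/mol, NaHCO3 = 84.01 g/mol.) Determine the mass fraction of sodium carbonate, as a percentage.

47.0 %

n(HCl) = 0.0431 × 0.336 = 0.0145 mol
Let x = n(Na2CO3), y = n(NaHCO3).
Titrant: 2x + 1y = 0.0145;  mass: 105.99x + 84.01y = 0.954
Solving, x = 4.23 × 10^-3 mol, y = 6.01 × 10^-3 mol
mass of Na2CO3 = 4.23 × 10^-3 × 105.99 = 0.449 g
% Na2CO3 = 0.449 / 0.954 × 100 = 47.0 %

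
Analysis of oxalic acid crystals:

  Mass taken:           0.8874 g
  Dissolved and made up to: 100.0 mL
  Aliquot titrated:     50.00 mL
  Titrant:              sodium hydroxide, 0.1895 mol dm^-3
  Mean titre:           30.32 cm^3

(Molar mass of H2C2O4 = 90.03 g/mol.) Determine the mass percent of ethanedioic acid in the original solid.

58.29 %

H2C2O4 + 2 NaOH → Na2C2O4 + 2 H2O
n(NaOH) per titration = 0.03032 × 0.1895 = 5.746 × 10^-3 mol
From the 1:2 ratio, n(H2C2O4) in each aliquot = 1/2 × 5.746 × 10^-3 = 2.873 × 10^-3 mol
n(H2C2O4) in the whole flask = 2.873 × 10^-3 × 100.0/50.00 = 5.746 × 10^-3 mol
mass of H2C2O4 = 5.746 × 10^-3 × 90.03 = 0.5173 g
% H2C2O4 = 0.5173 / 0.8874 × 100 = 58.29 %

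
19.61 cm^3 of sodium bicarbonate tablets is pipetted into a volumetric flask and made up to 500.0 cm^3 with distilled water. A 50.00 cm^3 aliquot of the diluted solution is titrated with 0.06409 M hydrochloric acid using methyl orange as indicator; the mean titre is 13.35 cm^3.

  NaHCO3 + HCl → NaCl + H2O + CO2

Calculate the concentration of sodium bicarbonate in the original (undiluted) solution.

0.4363 M

n(HCl) = 0.01335 × 0.06409 = 8.556 × 10^-4 mol
n(NaHCO3) in the aliquot = 8.556 × 10^-4 mol (1:1 ratio)
[NaHCO3]_dilute = 8.556 × 10^-4 / 0.05000 = 0.01711 mol/L
Dilution factor = 500.0 / 19.61 = 25.50
[NaHCO3]_stock = 0.01711 × 25.50 = 0.4363 mol/L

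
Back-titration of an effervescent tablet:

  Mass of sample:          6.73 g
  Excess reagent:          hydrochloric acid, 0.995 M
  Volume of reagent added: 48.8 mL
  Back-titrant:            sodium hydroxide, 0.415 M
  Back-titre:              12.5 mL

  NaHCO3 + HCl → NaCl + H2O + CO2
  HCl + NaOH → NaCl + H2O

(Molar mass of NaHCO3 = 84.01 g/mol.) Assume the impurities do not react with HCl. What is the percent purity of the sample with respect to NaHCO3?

54.1 %

n(HCl) added = 0.0488 × 0.995 = 0.0486 mol
n(NaOH) used in back-titration = 0.0125 × 0.415 = 5.19 × 10^-3 mol
n(HCl) left over = 5.19 × 10^-3 mol (1:1 ratio)
n(HCl) consumed by analyte = 0.0486 − 5.19 × 10^-3 = 0.0434 mol
n(NaHCO3) = 0.0434 mol (1:1 ratio)
mass of NaHCO3 = 0.0434 × 84.01 = 3.64 g
% NaHCO3 = 3.64 / 6.73 × 100 = 54.1 %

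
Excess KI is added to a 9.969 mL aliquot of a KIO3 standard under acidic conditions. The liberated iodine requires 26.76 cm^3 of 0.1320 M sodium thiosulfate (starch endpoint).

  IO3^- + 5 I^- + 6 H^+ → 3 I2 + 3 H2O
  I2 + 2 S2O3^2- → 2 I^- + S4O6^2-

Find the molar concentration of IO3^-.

n(S2O3^2-) = 0.02676 × 0.1320 = 3.532 × 10^-3 mol
n(I2) = n(S2O3^2-)/2 = 1.766 × 10^-3 mol
From the 1:3 ratio, n(IO3^-) in the aliquot = 1/3 × 1.766 × 10^-3 = 5.887 × 10^-4 mol
[IO3^-] = 5.887 × 10^-4 / 0.009969 = 0.05906 mol/L

0.05906 M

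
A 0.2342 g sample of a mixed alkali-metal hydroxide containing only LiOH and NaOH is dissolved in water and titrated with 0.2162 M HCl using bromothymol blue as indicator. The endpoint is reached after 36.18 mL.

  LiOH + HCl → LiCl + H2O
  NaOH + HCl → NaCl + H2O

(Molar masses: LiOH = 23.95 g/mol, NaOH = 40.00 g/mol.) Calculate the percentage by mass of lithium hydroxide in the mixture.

n(HCl) = 0.03618 × 0.2162 = 7.822 × 10^-3 mol
Let x = n(LiOH), y = n(NaOH).
Titrant: 1x + 1y = 7.822 × 10^-3;  mass: 23.95x + 40.00y = 0.2342
Solving, x = 4.902 × 10^-3 mol, y = 2.920 × 10^-3 mol
mass of LiOH = 4.902 × 10^-3 × 23.95 = 0.1174 g
% LiOH = 0.1174 / 0.2342 × 100 = 50.13 %

50.13 %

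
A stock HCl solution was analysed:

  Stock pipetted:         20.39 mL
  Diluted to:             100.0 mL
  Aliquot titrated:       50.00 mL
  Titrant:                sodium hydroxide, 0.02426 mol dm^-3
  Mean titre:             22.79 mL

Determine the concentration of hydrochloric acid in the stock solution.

0.05423 mol/L

HCl + NaOH → NaCl + H2O
n(NaOH) = 0.02279 × 0.02426 = 5.529 × 10^-4 mol
n(HCl) in the aliquot = 5.529 × 10^-4 mol (1:1 ratio)
[HCl]_dilute = 5.529 × 10^-4 / 0.05000 = 0.01106 mol/L
Dilution factor = 100.0 / 20.39 = 4.904
[HCl]_stock = 0.01106 × 4.904 = 0.05423 mol/L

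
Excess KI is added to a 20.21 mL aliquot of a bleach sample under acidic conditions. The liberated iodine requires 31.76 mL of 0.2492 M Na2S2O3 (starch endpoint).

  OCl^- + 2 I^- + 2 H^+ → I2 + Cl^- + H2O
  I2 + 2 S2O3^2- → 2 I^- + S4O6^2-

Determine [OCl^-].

0.1958 M

n(S2O3^2-) = 0.03176 × 0.2492 = 7.915 × 10^-3 mol
n(I2) = n(S2O3^2-)/2 = 3.957 × 10^-3 mol
n(OCl^-) in the aliquot = 3.957 × 10^-3 mol (1:1 ratio)
[OCl^-] = 3.957 × 10^-3 / 0.02021 = 0.1958 mol/L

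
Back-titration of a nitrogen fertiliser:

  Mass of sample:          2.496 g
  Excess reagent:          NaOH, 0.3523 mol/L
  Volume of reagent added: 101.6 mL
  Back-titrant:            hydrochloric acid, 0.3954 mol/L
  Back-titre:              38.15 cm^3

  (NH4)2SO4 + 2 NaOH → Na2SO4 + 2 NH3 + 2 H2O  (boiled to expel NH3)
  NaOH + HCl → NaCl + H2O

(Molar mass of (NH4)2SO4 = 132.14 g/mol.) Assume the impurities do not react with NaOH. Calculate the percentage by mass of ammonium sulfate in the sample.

54.82 %

n(NaOH) added = 0.1016 × 0.3523 = 0.03579 mol
n(HCl) used in back-titration = 0.03815 × 0.3954 = 0.01508 mol
n(NaOH) left over = 0.01508 mol (1:1 ratio)
n(NaOH) consumed by analyte = 0.03579 − 0.01508 = 0.02071 mol
From the 1:2 ratio, n((NH4)2SO4) = 1/2 × 0.02071 = 0.01035 mol
mass of (NH4)2SO4 = 0.01035 × 132.14 = 1.368 g
% (NH4)2SO4 = 1.368 / 2.496 × 100 = 54.82 %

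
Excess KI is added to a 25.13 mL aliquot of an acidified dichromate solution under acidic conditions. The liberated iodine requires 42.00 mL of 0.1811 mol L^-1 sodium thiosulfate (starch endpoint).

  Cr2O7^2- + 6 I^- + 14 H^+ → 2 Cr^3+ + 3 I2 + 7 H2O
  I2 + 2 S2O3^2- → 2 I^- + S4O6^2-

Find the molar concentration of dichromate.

n(S2O3^2-) = 0.04200 × 0.1811 = 7.606 × 10^-3 mol
n(I2) = n(S2O3^2-)/2 = 3.803 × 10^-3 mol
From the 1:3 ratio, n(Cr2O7^2-) in the aliquot = 1/3 × 3.803 × 10^-3 = 1.268 × 10^-3 mol
[Cr2O7^2-] = 1.268 × 10^-3 / 0.02513 = 0.05045 mol/L

0.05045 mol/L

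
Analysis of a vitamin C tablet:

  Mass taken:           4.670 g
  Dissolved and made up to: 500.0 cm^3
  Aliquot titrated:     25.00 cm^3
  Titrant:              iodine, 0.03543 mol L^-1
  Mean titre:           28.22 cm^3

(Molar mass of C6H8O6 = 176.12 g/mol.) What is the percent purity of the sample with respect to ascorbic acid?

75.41 %

C6H8O6 + I2 → C6H6O6 + 2 HI
n(I2) per titration = 0.02822 × 0.03543 = 9.998 × 10^-4 mol
n(C6H8O6) in each aliquot = 9.998 × 10^-4 mol (1:1 ratio)
n(C6H8O6) in the whole flask = 9.998 × 10^-4 × 500.0/25.00 = 0.02000 mol
mass of C6H8O6 = 0.02000 × 176.12 = 3.522 g
% C6H8O6 = 3.522 / 4.670 × 100 = 75.41 %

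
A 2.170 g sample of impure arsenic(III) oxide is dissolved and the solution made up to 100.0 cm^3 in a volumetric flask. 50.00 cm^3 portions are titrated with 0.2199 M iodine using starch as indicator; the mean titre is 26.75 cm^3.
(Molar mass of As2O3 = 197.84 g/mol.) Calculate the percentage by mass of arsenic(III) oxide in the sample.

53.63 %

As2O3 + 2 I2 + 2 H2O → As2O5 + 4 HI
n(I2) per titration = 0.02675 × 0.2199 = 5.882 × 10^-3 mol
From the 1:2 ratio, n(As2O3) in each aliquot = 1/2 × 5.882 × 10^-3 = 2.941 × 10^-3 mol
n(As2O3) in the whole flask = 2.941 × 10^-3 × 100.0/50.00 = 5.882 × 10^-3 mol
mass of As2O3 = 5.882 × 10^-3 × 197.84 = 1.164 g
% As2O3 = 1.164 / 2.170 × 100 = 53.63 %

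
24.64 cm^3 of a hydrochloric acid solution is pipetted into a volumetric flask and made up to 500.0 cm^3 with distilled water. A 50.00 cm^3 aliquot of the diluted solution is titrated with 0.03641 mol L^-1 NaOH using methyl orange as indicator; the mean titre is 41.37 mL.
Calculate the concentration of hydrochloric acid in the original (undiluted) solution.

0.6113 mol/L

HCl + NaOH → NaCl + H2O
n(NaOH) = 0.04137 × 0.03641 = 1.506 × 10^-3 mol
n(HCl) in the aliquot = 1.506 × 10^-3 mol (1:1 ratio)
[HCl]_dilute = 1.506 × 10^-3 / 0.05000 = 0.03013 mol/L
Dilution factor = 500.0 / 24.64 = 20.29
[HCl]_stock = 0.03013 × 20.29 = 0.6113 mol/L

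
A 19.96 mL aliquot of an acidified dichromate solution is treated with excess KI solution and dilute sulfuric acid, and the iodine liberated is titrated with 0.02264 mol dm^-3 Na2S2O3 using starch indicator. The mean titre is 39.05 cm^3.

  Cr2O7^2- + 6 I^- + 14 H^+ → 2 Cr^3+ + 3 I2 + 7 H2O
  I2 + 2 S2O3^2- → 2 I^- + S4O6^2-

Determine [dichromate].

0.007382 mol/L

n(S2O3^2-) = 0.03905 × 0.02264 = 8.841 × 10^-4 mol
n(I2) = n(S2O3^2-)/2 = 4.420 × 10^-4 mol
From the 1:3 ratio, n(Cr2O7^2-) in the aliquot = 1/3 × 4.420 × 10^-4 = 1.473 × 10^-4 mol
[Cr2O7^2-] = 1.473 × 10^-4 / 0.01996 = 0.007382 mol/L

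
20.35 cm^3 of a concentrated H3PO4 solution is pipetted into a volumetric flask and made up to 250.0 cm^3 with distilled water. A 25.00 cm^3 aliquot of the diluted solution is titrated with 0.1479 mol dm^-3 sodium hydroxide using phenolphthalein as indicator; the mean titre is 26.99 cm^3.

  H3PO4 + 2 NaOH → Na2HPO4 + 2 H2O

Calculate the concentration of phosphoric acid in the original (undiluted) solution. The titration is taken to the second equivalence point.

n(NaOH) = 0.02699 × 0.1479 = 3.992 × 10^-3 mol
From the 1:2 ratio, n(H3PO4) in the aliquot = 1/2 × 3.992 × 10^-3 = 1.996 × 10^-3 mol
[H3PO4]_dilute = 1.996 × 10^-3 / 0.02500 = 0.07984 mol/L
Dilution factor = 250.0 / 20.35 = 12.29
[H3PO4]_stock = 0.07984 × 12.29 = 0.9808 mol/L

0.9808 mol/L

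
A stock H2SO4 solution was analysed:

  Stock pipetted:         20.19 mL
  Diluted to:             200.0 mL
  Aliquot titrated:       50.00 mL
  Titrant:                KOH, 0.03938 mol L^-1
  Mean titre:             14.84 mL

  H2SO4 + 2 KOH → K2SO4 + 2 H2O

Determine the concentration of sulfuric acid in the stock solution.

n(KOH) = 0.01484 × 0.03938 = 5.844 × 10^-4 mol
From the 1:2 ratio, n(H2SO4) in the aliquot = 1/2 × 5.844 × 10^-4 = 2.922 × 10^-4 mol
[H2SO4]_dilute = 2.922 × 10^-4 / 0.05000 = 0.005844 mol/L
Dilution factor = 200.0 / 20.19 = 9.906
[H2SO4]_stock = 0.005844 × 9.906 = 0.05789 mol/L

0.05789 mol/L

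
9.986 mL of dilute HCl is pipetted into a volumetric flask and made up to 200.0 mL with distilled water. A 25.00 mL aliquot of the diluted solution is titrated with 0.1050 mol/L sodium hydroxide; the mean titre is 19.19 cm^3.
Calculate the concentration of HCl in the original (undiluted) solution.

HCl + NaOH → NaCl + H2O
n(NaOH) = 0.01919 × 0.1050 = 2.015 × 10^-3 mol
n(HCl) in the aliquot = 2.015 × 10^-3 mol (1:1 ratio)
[HCl]_dilute = 2.015 × 10^-3 / 0.02500 = 0.08060 mol/L
Dilution factor = 200.0 / 9.986 = 20.03
[HCl]_stock = 0.08060 × 20.03 = 1.614 mol/L

1.614 mol/L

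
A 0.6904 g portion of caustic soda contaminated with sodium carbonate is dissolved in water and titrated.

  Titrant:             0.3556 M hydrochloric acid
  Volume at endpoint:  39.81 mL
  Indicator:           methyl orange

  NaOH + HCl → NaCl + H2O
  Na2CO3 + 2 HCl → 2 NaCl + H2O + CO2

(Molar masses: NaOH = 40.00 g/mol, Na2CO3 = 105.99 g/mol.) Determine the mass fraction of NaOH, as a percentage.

n(HCl) = 0.03981 × 0.3556 = 0.01416 mol
Let x = n(NaOH), y = n(Na2CO3).
Titrant: 1x + 2y = 0.01416;  mass: 40.00x + 105.99y = 0.6904
Solving, x = 4.603 × 10^-3 mol, y = 4.777 × 10^-3 mol
mass of NaOH = 4.603 × 10^-3 × 40.00 = 0.1841 g
% NaOH = 0.1841 / 0.6904 × 100 = 26.67 %

26.67 %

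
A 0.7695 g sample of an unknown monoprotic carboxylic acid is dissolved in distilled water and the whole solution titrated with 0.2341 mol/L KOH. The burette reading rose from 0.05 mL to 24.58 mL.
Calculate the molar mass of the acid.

134.0 g/mol

n(KOH) = 0.02453 L × 0.2341 mol/L = 5.742 × 10^-3 mol
n(HA) = 5.742 × 10^-3 mol (1:1 ratio)
M = m / n = 0.7695 g / 5.742 × 10^-3 mol = 134.0 g/mol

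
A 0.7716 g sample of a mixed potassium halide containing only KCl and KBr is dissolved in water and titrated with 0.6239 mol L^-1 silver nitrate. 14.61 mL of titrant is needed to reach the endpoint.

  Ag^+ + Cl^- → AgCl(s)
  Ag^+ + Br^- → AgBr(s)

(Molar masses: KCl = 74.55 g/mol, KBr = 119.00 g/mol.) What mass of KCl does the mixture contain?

n(AgNO3) = 0.01461 × 0.6239 = 9.115 × 10^-3 mol
Let x = n(KCl), y = n(KBr).
Titrant: 1x + 1y = 9.115 × 10^-3;  mass: 74.55x + 119.00y = 0.7716
Solving, x = 7.044 × 10^-3 mol, y = 2.071 × 10^-3 mol
mass of KCl = 7.044 × 10^-3 × 74.55 = 0.5251 g

0.5251 g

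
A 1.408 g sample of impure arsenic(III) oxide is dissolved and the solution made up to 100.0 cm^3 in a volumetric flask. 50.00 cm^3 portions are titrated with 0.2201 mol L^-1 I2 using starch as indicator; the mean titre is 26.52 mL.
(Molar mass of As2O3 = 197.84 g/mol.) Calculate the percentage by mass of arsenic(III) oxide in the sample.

As2O3 + 2 I2 + 2 H2O → As2O5 + 4 HI
n(I2) per titration = 0.02652 × 0.2201 = 5.837 × 10^-3 mol
From the 1:2 ratio, n(As2O3) in each aliquot = 1/2 × 5.837 × 10^-3 = 2.919 × 10^-3 mol
n(As2O3) in the whole flask = 2.919 × 10^-3 × 100.0/50.00 = 5.837 × 10^-3 mol
mass of As2O3 = 5.837 × 10^-3 × 197.84 = 1.155 g
% As2O3 = 1.155 / 1.408 × 100 = 82.02 %

82.02 %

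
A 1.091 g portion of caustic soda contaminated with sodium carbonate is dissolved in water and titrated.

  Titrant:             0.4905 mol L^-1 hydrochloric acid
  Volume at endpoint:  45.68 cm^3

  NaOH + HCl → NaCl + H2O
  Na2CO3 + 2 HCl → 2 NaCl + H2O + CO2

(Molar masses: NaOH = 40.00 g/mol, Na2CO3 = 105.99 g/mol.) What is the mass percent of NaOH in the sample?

n(HCl) = 0.04568 × 0.4905 = 0.02241 mol
Let x = n(NaOH), y = n(Na2CO3).
Titrant: 1x + 2y = 0.02241;  mass: 40.00x + 105.99y = 1.091
Solving, x = 7.419 × 10^-3 mol, y = 7.494 × 10^-3 mol
mass of NaOH = 7.419 × 10^-3 × 40.00 = 0.2968 g
% NaOH = 0.2968 / 1.091 × 100 = 27.20 %

27.20 %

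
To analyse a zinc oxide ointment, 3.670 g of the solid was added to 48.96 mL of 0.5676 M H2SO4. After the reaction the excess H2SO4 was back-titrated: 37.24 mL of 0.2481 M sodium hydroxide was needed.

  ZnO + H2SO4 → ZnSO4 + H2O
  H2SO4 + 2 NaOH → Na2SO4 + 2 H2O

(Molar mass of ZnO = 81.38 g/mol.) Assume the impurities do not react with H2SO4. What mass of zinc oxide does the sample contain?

n(H2SO4) added = 0.04896 × 0.5676 = 0.02779 mol
n(NaOH) used in back-titration = 0.03724 × 0.2481 = 9.239 × 10^-3 mol
From the 1:2 ratio, n(H2SO4) left over = 1/2 × 9.239 × 10^-3 = 4.620 × 10^-3 mol
n(H2SO4) consumed by analyte = 0.02779 − 4.620 × 10^-3 = 0.02317 mol
n(ZnO) = 0.02317 mol (1:1 ratio)
mass of ZnO = 0.02317 × 81.38 = 1.886 g

1.886 g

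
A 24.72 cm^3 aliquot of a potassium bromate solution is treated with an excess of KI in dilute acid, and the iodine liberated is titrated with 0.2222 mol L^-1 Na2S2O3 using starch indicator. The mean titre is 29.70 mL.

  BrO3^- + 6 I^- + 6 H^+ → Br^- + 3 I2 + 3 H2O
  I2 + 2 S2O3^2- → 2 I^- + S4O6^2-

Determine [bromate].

n(S2O3^2-) = 0.02970 × 0.2222 = 6.599 × 10^-3 mol
n(I2) = n(S2O3^2-)/2 = 3.300 × 10^-3 mol
From the 1:3 ratio, n(BrO3^-) in the aliquot = 1/3 × 3.300 × 10^-3 = 1.100 × 10^-3 mol
[BrO3^-] = 1.100 × 10^-3 / 0.02472 = 0.04449 mol/L

0.04449 mol/L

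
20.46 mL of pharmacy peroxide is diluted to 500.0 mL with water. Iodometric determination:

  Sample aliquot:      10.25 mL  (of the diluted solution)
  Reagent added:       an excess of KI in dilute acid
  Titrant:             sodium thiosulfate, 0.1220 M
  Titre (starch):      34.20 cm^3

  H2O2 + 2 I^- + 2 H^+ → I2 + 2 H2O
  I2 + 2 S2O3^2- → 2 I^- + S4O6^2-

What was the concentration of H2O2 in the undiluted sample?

n(S2O3^2-) = 0.03420 × 0.1220 = 4.172 × 10^-3 mol
n(I2) = n(S2O3^2-)/2 = 2.086 × 10^-3 mol
n(H2O2) in the aliquot = 2.086 × 10^-3 mol (1:1 ratio)
[H2O2]_dilute = 2.086 × 10^-3 / 0.01025 = 0.2035 mol/L
[H2O2]_original = 0.2035 × 500.0/20.46 = 4.974 mol/L

4.974 M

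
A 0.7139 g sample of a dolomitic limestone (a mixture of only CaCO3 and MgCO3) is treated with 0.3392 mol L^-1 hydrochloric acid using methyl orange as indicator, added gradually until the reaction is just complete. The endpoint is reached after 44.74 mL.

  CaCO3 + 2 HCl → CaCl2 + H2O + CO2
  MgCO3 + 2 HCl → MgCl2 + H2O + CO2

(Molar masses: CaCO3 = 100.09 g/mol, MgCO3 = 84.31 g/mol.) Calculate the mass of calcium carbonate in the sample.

0.4704 g

n(HCl) = 0.04474 × 0.3392 = 0.01518 mol
Let x = n(CaCO3), y = n(MgCO3).
Titrant: 2x + 2y = 0.01518;  mass: 100.09x + 84.31y = 0.7139
Solving, x = 4.700 × 10^-3 mol, y = 2.888 × 10^-3 mol
mass of CaCO3 = 4.700 × 10^-3 × 100.09 = 0.4704 g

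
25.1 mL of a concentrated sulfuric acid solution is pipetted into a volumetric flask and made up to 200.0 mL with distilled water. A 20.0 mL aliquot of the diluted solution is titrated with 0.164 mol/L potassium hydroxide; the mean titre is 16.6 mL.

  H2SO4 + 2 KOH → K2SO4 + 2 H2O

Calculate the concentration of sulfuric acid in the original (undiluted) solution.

n(KOH) = 0.0166 × 0.164 = 2.72 × 10^-3 mol
From the 1:2 ratio, n(H2SO4) in the aliquot = 1/2 × 2.72 × 10^-3 = 1.36 × 10^-3 mol
[H2SO4]_dilute = 1.36 × 10^-3 / 0.0200 = 0.0681 mol/L
Dilution factor = 200.0 / 25.1 = 7.968
[H2SO4]_stock = 0.0681 × 7.968 = 0.542 mol/L

0.542 mol/L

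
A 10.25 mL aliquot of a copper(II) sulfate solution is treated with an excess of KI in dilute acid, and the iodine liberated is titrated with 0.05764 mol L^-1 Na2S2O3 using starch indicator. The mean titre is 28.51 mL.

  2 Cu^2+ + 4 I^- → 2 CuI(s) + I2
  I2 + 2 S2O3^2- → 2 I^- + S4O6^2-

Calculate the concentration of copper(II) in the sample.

0.1603 mol/L

n(S2O3^2-) = 0.02851 × 0.05764 = 1.643 × 10^-3 mol
n(I2) = n(S2O3^2-)/2 = 8.217 × 10^-4 mol
From the 2:1 ratio, n(Cu2+) in the aliquot = 2/1 × 8.217 × 10^-4 = 1.643 × 10^-3 mol
[Cu2+] = 1.643 × 10^-3 / 0.01025 = 0.1603 mol/L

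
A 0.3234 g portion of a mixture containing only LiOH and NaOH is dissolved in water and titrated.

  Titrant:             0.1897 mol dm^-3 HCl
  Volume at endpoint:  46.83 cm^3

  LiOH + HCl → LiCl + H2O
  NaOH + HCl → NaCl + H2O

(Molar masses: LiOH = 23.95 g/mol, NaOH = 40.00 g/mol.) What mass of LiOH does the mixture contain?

0.04767 g

n(HCl) = 0.04683 × 0.1897 = 8.884 × 10^-3 mol
Let x = n(LiOH), y = n(NaOH).
Titrant: 1x + 1y = 8.884 × 10^-3;  mass: 23.95x + 40.00y = 0.3234
Solving, x = 1.990 × 10^-3 mol, y = 6.893 × 10^-3 mol
mass of LiOH = 1.990 × 10^-3 × 23.95 = 0.04767 g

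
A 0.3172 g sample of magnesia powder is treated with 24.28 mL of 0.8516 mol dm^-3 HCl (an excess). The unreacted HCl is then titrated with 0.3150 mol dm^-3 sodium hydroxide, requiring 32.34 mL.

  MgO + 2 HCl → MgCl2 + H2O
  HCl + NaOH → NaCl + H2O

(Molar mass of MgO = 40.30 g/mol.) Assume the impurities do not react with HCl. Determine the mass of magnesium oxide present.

n(HCl) added = 0.02428 × 0.8516 = 0.02068 mol
n(NaOH) used in back-titration = 0.03234 × 0.3150 = 0.01019 mol
n(HCl) left over = 0.01019 mol (1:1 ratio)
n(HCl) consumed by analyte = 0.02068 − 0.01019 = 0.01049 mol
From the 1:2 ratio, n(MgO) = 1/2 × 0.01049 = 5.245 × 10^-3 mol
mass of MgO = 5.245 × 10^-3 × 40.30 = 0.2114 g

0.2114 g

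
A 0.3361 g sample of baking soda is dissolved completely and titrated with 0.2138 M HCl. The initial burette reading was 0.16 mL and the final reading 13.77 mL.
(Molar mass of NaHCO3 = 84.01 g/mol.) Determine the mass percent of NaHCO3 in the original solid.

NaHCO3 + HCl → NaCl + H2O + CO2
n(HCl) = 0.01361 L × 0.2138 mol/L = 2.910 × 10^-3 mol
n(NaHCO3) = 2.910 × 10^-3 mol (1:1 ratio)
mass of NaHCO3 = 2.910 × 10^-3 × 84.01 g/mol = 0.2445 g
% NaHCO3 = 0.2445 / 0.3361 × 100 = 72.73 %

72.73 %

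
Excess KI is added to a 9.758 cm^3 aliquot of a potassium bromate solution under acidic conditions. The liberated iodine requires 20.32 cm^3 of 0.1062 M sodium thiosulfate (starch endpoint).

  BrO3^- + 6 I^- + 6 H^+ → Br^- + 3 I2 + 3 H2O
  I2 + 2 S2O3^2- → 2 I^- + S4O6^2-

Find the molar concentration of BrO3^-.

n(S2O3^2-) = 0.02032 × 0.1062 = 2.158 × 10^-3 mol
n(I2) = n(S2O3^2-)/2 = 1.079 × 10^-3 mol
From the 1:3 ratio, n(BrO3^-) in the aliquot = 1/3 × 1.079 × 10^-3 = 3.597 × 10^-4 mol
[BrO3^-] = 3.597 × 10^-4 / 0.009758 = 0.03686 mol/L

0.03686 M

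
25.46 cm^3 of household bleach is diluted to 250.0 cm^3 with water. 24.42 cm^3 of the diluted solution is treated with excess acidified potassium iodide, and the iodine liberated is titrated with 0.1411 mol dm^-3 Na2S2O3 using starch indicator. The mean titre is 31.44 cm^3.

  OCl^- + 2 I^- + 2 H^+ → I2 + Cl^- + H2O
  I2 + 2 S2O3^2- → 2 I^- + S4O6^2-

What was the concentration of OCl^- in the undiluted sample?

n(S2O3^2-) = 0.03144 × 0.1411 = 4.436 × 10^-3 mol
n(I2) = n(S2O3^2-)/2 = 2.218 × 10^-3 mol
n(OCl^-) in the aliquot = 2.218 × 10^-3 mol (1:1 ratio)
[OCl^-]_dilute = 2.218 × 10^-3 / 0.02442 = 0.09083 mol/L
[OCl^-]_original = 0.09083 × 250.0/25.46 = 0.8919 mol/L

0.8919 mol/L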